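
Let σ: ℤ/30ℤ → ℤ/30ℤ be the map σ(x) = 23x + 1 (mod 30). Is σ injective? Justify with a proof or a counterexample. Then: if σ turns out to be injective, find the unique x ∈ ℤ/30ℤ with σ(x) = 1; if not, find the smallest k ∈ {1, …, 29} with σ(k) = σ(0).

Recall that injectivity means: for all x_1, x_2 in the domain, σ(x_1) = σ(x_2) implies x_1 = x_2.
Suppose σ(x_1) = σ(x_2) in ℤ/30ℤ. Then 23x_1 + 1 ≡ 23x_2 + 1 (mod 30), hence 23(x_1 − x_2) ≡ 0 (mod 30).
Since gcd(23, 30) = 1, 23 is invertible modulo 30, thus x_1 − x_2 ≡ 0 (mod 30), i.e. x_1 = x_2.
Thus σ is injective.
We now compute 23⁻¹ mod 30 explicitly. Euclid's algorithm: 30 = 1·23 + 7, 23 = 3·7 + 2, 7 = 3·2 + 1; back-substituting gives 1 = 17·23 − 13·30, so 23⁻¹ ≡ 17 (mod 30).
Since σ is injective, we find σ⁻¹(1): we need 23x ≡ 1 − 1 ≡ 0 (mod 30). Using 23⁻¹ = 17: x ≡ 17·0 = 0, so x = 0.
Check: σ(0) = 23·0 + 1 = 1 ≡ 1 (mod 30).

0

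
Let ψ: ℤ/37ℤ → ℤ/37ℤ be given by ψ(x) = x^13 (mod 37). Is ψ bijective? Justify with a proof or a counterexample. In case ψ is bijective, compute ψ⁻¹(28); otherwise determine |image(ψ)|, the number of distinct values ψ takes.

21

Since 37 is prime, the nonzero elements of ℤ/37ℤ form a cyclic group of order 36.
As gcd(13, 36) = 1, raising to the 13th power is a bijection on this group: if u^13 ≡ v^13 then (uv^{−1})^13 = 1, and the only element of order dividing gcd(13, 36) = 1 is 1, so u = v.
With ψ(0) = 0 this makes ψ injective on all of ℤ/37ℤ, hence bijective (finite equal-size domain and codomain). In particular ψ is bijective.
Since ψ is bijective, we find the preimage of 28. The inverse of x ↦ x^13 on (ℤ/37ℤ)^× is x ↦ x^25, because 13·25 = 325 = 9·36 + 1 ≡ 1 (mod 36) and x^{36} = 1 for x ≠ 0 (Fermat). So ψ⁻¹(28) = 28^25 mod 37.
Repeated squaring mod 37: 28^1 ≡ 28, 28^2 ≡ 28² = 784 ≡ 7, 28^4 ≡ 7² = 49 ≡ 12, 28^8 ≡ 12² = 144 ≡ 33, 28^16 ≡ 33² = 1089 ≡ 16. Since 25 = 16 + 8 + 1, 28^25 ≡ 16·33·28: 16·33 = 528 ≡ 10, then 10·28 = 280 ≡ 21. So 28^25 ≡ 21 (mod 37).
Hence ψ⁻¹(28) = 21.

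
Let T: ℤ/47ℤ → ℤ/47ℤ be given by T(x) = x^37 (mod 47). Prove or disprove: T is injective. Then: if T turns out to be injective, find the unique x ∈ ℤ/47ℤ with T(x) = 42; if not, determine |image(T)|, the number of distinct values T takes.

24

Since 47 is prime, the nonzero elements of ℤ/47ℤ form a cyclic group of order 46.
As gcd(37, 46) = 1, raising to the 37th power is a bijection on this group: if s^37 ≡ t^37 then (st^{−1})^37 = 1, and the only element of order dividing gcd(37, 46) = 1 is 1, so s = t.
With T(0) = 0 this makes T injective on all of ℤ/47ℤ, hence bijective (finite equal-size domain and codomain). In particular T is injective.
Since T is injective, we find the preimage of 42. The inverse of x ↦ x^37 on (ℤ/47ℤ)^× is x ↦ x^5, because 37·5 = 185 = 4·46 + 1 ≡ 1 (mod 46) and x^{46} = 1 for x ≠ 0 (Fermat). So T⁻¹(42) = 42^5 mod 47.
Repeated squaring mod 47: 42^1 ≡ 42, 42^2 ≡ 42² = 1764 ≡ 25, 42^4 ≡ 25² = 625 ≡ 14. Since 5 = 4 + 1, 42^5 ≡ 14·42: 14·42 = 588 ≡ 24. So 42^5 ≡ 24 (mod 47).
Hence T⁻¹(42) = 24.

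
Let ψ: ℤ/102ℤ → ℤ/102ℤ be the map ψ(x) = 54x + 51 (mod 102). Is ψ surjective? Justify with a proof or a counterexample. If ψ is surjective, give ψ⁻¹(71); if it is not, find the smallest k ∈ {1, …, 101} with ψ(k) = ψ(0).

17

Since gcd(54, 102) = 6, we have 54x ≡ 0 (mod 6) for all x, so ψ(x) ≡ 3 (mod 6).
But 0 ≢ 3 (mod 6), so 0 ∈ ℤ/102ℤ has no preimage. So ψ is not surjective.
Since ψ is not surjective, we find the least positive k with ψ(k) = ψ(0): this means 54k ≡ 0 (mod 102), i.e. 102 ∣ 54k. Since gcd(54, 102) = 6, dividing through by 6 this holds exactly when 17 ∣ 9k, and as gcd(9, 17) = 1, exactly when 17 ∣ k.
The smallest positive such k is 17.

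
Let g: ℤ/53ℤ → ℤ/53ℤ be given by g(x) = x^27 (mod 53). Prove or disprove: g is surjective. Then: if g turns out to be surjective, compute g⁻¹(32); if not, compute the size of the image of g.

21

Since 53 is prime, the nonzero elements of ℤ/53ℤ form a cyclic group of order 52.
As gcd(27, 52) = 1, raising to the 27th power is a bijection on this group: if a^27 ≡ b^27 then (ab^{−1})^27 = 1, and the only element of order dividing gcd(27, 52) = 1 is 1, so a = b.
With g(0) = 0 this makes g injective on all of ℤ/53ℤ, hence bijective (finite equal-size domain and codomain). In particular g is surjective.
Since g is surjective, we find the preimage of 32. The inverse of x ↦ x^27 on (ℤ/53ℤ)^× is x ↦ x^27, because 27·27 = 729 = 14·52 + 1 ≡ 1 (mod 52) and x^{52} = 1 for x ≠ 0 (Fermat). So g⁻¹(32) = 32^27 mod 53.
Repeated squaring mod 53: 32^1 ≡ 32, 32^2 ≡ 32² = 1024 ≡ 17, 32^4 ≡ 17² = 289 ≡ 24, 32^8 ≡ 24² = 576 ≡ 46, 32^16 ≡ 46² = 2116 ≡ 49. Since 27 = 16 + 8 + 2 + 1, 32^27 ≡ 49·46·17·32: 49·46 = 2254 ≡ 28, then 28·17 = 476 ≡ 52, then 52·32 = 1664 ≡ 21. So 32^27 ≡ 21 (mod 53).
Hence g⁻¹(32) = 21.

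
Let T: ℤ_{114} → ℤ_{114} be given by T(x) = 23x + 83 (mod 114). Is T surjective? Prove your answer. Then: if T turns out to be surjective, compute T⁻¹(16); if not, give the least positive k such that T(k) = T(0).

Since gcd(23, 114) = 1, 23 is invertible modulo 114. Euclid's algorithm: 114 = 4·23 + 22, 23 = 1·22 + 1; back-substituting gives 1 = 5·23 − 1·114, so 23⁻¹ ≡ 5 (mod 114).
For any y ∈ ℤ_{114}, x = 5(y − 83) mod 114 satisfies T(x) = 23·5(y − 83) + 83 ≡ y (since 23·5 ≡ 1 mod 114). So every y has a preimage.
So T is surjective.
Since T is surjective, we compute T⁻¹(16): solve 23x + 83 ≡ 16 (mod 114), i.e. 23x ≡ 47 (mod 114).
Multiplying by 23⁻¹ = 5 gives x ≡ 5·47 = 235 = 2·114 + 7 ≡ 7 (mod 114).
Check: T(7) = 23·7 + 83 = 244 = 2·114 + 16 ≡ 16 (mod 114).

7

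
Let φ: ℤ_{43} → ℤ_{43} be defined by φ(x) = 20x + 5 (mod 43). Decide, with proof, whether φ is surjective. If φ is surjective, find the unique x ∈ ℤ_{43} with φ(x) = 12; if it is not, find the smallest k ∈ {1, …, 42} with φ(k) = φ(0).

Recall that φ is surjective if every y in the codomain equals φ(x) for some x in the domain.
Since gcd(20, 43) = 1, 20 is invertible modulo 43. Euclid's algorithm: 43 = 2·20 + 3, 20 = 6·3 + 2, 3 = 1·2 + 1; back-substituting gives 1 = 28·20 − 13·43, so 20⁻¹ ≡ 28 (mod 43).
Then y ↦ 28(y − 5) is a two-sided inverse to φ, so every y ∈ ℤ_{43} has a preimage.
So φ is surjective.
Since φ is surjective, we compute φ⁻¹(12): solve 20x + 5 ≡ 12 (mod 43), i.e. 20x ≡ 7 (mod 43).
Multiplying by 20⁻¹ = 28 gives x ≡ 28·7 = 196 = 4·43 + 24 ≡ 24 (mod 43).
Check: φ(24) = 20·24 + 5 = 485 = 11·43 + 12 ≡ 12 (mod 43).

24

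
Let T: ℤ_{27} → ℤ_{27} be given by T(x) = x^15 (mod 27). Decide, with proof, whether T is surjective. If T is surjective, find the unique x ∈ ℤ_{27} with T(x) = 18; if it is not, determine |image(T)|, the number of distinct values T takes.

T(0) = 0^15 = 0.
T(3): Repeated squaring mod 27: 3^1 ≡ 3, 3^2 ≡ 3² = 9, 3^4 ≡ 9² = 81 ≡ 0, 3^8 ≡ 0² = 0. Since 15 = 8 + 4 + 2 + 1, 3^15 ≡ 0·0·9·3: 0·0 = 0, then 0·9 = 0, then 0·3 = 0. So 3^15 ≡ 0 (mod 27).
So T(0) = T(3) = 0 while 0 ≠ 3, hence T is not injective.
A non-injective map from the 27-element set ℤ_{27} to itself takes at most 26 distinct values, so it cannot be surjective. So T is not surjective.
Since T is not surjective, we determine |image(T)|. Computing x^15 mod 27 for each x (by repeated squaring, reducing mod 27 at every step), the values T(0), T(1), …, T(26) are: 0, 1, 17, 0, 19, 8, 0, 10, 26, 0, 1, 17, 0, 19, 8, 0, 10, 26, 0, 1, 17, 0, 19, 8, 0, 10, 26.
The distinct values are {0, 1, 8, 10, 17, 19, 26}; there are 7 of them.

7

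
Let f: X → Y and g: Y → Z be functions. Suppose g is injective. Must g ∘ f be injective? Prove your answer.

No. Take X = {1, 2}, Y = Z = {1, 2, 3, 4}, f(1) = f(2) = 1, and g = identity (injective).
Then (g ∘ f)(1) = (g ∘ f)(2) = 1 with 1 ≠ 2, so g ∘ f is not injective.

not injective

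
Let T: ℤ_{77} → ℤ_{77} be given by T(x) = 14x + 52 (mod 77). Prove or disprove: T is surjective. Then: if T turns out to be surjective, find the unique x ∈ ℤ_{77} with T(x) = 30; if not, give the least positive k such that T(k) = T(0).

Since gcd(14, 77) = 7, we have 14x ≡ 0 (mod 7) for all x, so T(x) ≡ 3 (mod 7).
But 0 ≢ 3 (mod 7), so 0 ∈ ℤ_{77} has no preimage. So T is not surjective.
Since T is not surjective, we find the least positive k with T(k) = T(0): this means 14k ≡ 0 (mod 77), i.e. 77 ∣ 14k. Since gcd(14, 77) = 7, dividing through by 7 this holds exactly when 11 ∣ 2k, and as gcd(2, 11) = 1, exactly when 11 ∣ k.
The smallest positive such k is 11.

11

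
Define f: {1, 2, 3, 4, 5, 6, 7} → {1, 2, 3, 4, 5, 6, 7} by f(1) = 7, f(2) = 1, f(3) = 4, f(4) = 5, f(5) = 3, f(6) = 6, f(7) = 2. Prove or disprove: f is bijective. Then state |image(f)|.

7

The values 7, 1, 4, 5, 3, 6, 2 are a permutation of {1, 2, 3, 4, 5, 6, 7}: each element appears exactly once.
So f is injective and surjective, hence bijective.
The image of f is {1, 2, 3, 4, 5, 6, 7}, which has 7 elements.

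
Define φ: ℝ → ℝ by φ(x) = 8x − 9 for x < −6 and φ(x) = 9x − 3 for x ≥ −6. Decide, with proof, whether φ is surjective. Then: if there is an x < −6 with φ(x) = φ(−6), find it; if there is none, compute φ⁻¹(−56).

-53/9

Both pieces are strictly increasing (slopes 8 and 9), so each is injective on its own interval.
The left piece maps (−∞, −6) onto (−∞, −57); the right piece maps [−6, ∞) onto [−57, ∞).
These images together cover ℝ, so φ is surjective.
Because the two images are disjoint, no x < −6 has φ(x) = φ(−6), so we compute φ⁻¹(−56): −56 lies in [−57, ∞), so solve 9x − 3 = −56: x = (−56 + 3)/9 = −53/9.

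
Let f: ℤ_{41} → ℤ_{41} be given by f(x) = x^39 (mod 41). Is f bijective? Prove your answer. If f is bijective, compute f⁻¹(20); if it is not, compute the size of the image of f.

39

Since 41 is prime, the nonzero elements of ℤ_{41} form a cyclic group of order 40.
As gcd(39, 40) = 1, raising to the 39th power is a bijection on this group: if a^39 ≡ b^39 then (ab^{−1})^39 = 1, and the only element of order dividing gcd(39, 40) = 1 is 1, so a = b.
With f(0) = 0 this makes f injective on all of ℤ_{41}, hence bijective (finite equal-size domain and codomain). In particular f is bijective.
Since f is bijective, we find the preimage of 20. The inverse of x ↦ x^39 on (ℤ_{41})^× is x ↦ x^39, because 39·39 = 1521 = 38·40 + 1 ≡ 1 (mod 40) and x^{40} = 1 for x ≠ 0 (Fermat). So f⁻¹(20) = 20^39 mod 41.
Repeated squaring mod 41: 20^1 ≡ 20, 20^2 ≡ 20² = 400 ≡ 31, 20^4 ≡ 31² = 961 ≡ 18, 20^8 ≡ 18² = 324 ≡ 37, 20^16 ≡ 37² = 1369 ≡ 16, 20^32 ≡ 16² = 256 ≡ 10. Since 39 = 32 + 4 + 2 + 1, 20^39 ≡ 10·18·31·20: 10·18 = 180 ≡ 16, then 16·31 = 496 ≡ 4, then 4·20 = 80 ≡ 39. So 20^39 ≡ 39 (mod 41).
Hence f⁻¹(20) = 39.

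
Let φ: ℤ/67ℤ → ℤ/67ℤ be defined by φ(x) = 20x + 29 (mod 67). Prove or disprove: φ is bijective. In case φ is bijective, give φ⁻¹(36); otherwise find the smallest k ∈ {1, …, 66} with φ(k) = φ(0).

Suppose φ(s) = φ(t) in ℤ/67ℤ. Then 20s + 29 ≡ 20t + 29 (mod 67), hence 20(s − t) ≡ 0 (mod 67).
Since gcd(20, 67) = 1, 20 is invertible modulo 67, so s − t ≡ 0 (mod 67), i.e. s = t.
We now compute 20⁻¹ mod 67 explicitly. Euclid's algorithm: 67 = 3·20 + 7, 20 = 2·7 + 6, 7 = 1·6 + 1; back-substituting gives 1 = 57·20 − 17·67, so 20⁻¹ ≡ 57 (mod 67).
For any y ∈ ℤ/67ℤ, x = 57(y − 29) mod 67 satisfies φ(x) = 20·57(y − 29) + 29 ≡ y (since 20·57 ≡ 1 mod 67). So every y has a preimage.
Thus φ is bijective.
Since φ is bijective, we find φ⁻¹(36): we need 20x ≡ 36 − 29 ≡ 7 (mod 67). Using 20⁻¹ = 57: x ≡ 57·7 = 399 = 5·67 + 64, so x = 64.
Check: φ(64) = 20·64 + 29 = 1309 = 19·67 + 36 ≡ 36 (mod 67).

64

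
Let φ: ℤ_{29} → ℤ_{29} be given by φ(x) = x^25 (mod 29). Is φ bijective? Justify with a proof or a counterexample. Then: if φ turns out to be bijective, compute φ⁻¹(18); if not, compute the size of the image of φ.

Since 29 is prime, the nonzero elements of ℤ_{29} form a cyclic group of order 28.
As gcd(25, 28) = 1, raising to the 25th power is a bijection on this group: if s^25 ≡ t^25 then (st^{−1})^25 = 1, and the only element of order dividing gcd(25, 28) = 1 is 1, so s = t.
With φ(0) = 0 this makes φ injective on all of ℤ_{29}, hence bijective (finite equal-size domain and codomain). In particular φ is bijective.
Since φ is bijective, we find the preimage of 18. The inverse of x ↦ x^25 on (ℤ_{29})^× is x ↦ x^9, because 25·9 = 225 = 8·28 + 1 ≡ 1 (mod 28) and x^{28} = 1 for x ≠ 0 (Fermat). So φ⁻¹(18) = 18^9 mod 29.
Repeated squaring mod 29: 18^1 ≡ 18, 18^2 ≡ 18² = 324 ≡ 5, 18^4 ≡ 5² = 25, 18^8 ≡ 25² = 625 ≡ 16. Since 9 = 8 + 1, 18^9 ≡ 16·18: 16·18 = 288 ≡ 27. So 18^9 ≡ 27 (mod 29).
Hence φ⁻¹(18) = 27.

27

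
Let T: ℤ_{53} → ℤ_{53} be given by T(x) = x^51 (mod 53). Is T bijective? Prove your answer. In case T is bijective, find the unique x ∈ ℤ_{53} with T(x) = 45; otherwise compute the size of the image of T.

Since 53 is prime, the nonzero elements of ℤ_{53} form a cyclic group of order 52.
As gcd(51, 52) = 1, raising to the 51st power is a bijection on this group: if s^51 ≡ t^51 then (st^{−1})^51 = 1, and the only element of order dividing gcd(51, 52) = 1 is 1, so s = t.
With T(0) = 0 this makes T injective on all of ℤ_{53}, hence bijective (finite equal-size domain and codomain). In particular T is bijective.
Since T is bijective, we find the preimage of 45. The inverse of x ↦ x^51 on (ℤ_{53})^× is x ↦ x^51, because 51·51 = 2601 = 50·52 + 1 ≡ 1 (mod 52) and x^{52} = 1 for x ≠ 0 (Fermat). So T⁻¹(45) = 45^51 mod 53.
Repeated squaring mod 53: 45^1 ≡ 45, 45^2 ≡ 45² = 2025 ≡ 11, 45^4 ≡ 11² = 121 ≡ 15, 45^8 ≡ 15² = 225 ≡ 13, 45^16 ≡ 13² = 169 ≡ 10, 45^32 ≡ 10² = 100 ≡ 47. Since 51 = 32 + 16 + 2 + 1, 45^51 ≡ 47·10·11·45: 47·10 = 470 ≡ 46, then 46·11 = 506 ≡ 29, then 29·45 = 1305 ≡ 33. So 45^51 ≡ 33 (mod 53).
Hence T⁻¹(45) = 33.

33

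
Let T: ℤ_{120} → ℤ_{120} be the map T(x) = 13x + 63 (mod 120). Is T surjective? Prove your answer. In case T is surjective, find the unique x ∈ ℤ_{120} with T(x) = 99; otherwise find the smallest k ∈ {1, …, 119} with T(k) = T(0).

Since gcd(13, 120) = 1, 13 is invertible modulo 120. Euclid's algorithm: 120 = 9·13 + 3, 13 = 4·3 + 1; back-substituting gives 1 = 37·13 − 4·120, so 13⁻¹ ≡ 37 (mod 120).
Then y ↦ 37(y − 63) is a two-sided inverse to T, so every y ∈ ℤ_{120} has a preimage.
Thus T is surjective.
Since T is surjective, we find T⁻¹(99): we need 13x ≡ 99 − 63 ≡ 36 (mod 120). Using 13⁻¹ = 37: x ≡ 37·36 = 1332 = 11·120 + 12, so x = 12.
Check: T(12) = 13·12 + 63 = 219 = 1·120 + 99 ≡ 99 (mod 120).

12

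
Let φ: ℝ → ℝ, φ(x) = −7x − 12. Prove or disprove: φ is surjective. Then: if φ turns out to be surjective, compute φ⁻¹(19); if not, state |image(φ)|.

-31/7

For any y ∈ ℝ, x = (y + 12)/(−7) satisfies φ(x) = y.
So φ is surjective.
Since φ is surjective, we compute φ⁻¹(19) = (19 + 12)/(−7) = −31/7.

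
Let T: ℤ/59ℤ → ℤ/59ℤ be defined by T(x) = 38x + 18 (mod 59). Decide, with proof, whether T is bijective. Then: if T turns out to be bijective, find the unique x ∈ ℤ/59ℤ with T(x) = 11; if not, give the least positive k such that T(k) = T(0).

20

Suppose T(s) = T(t) in ℤ/59ℤ. Then 38s + 18 ≡ 38t + 18 (mod 59), therefore 38(s − t) ≡ 0 (mod 59).
Since gcd(38, 59) = 1, 38 is invertible modulo 59, therefore s − t ≡ 0 (mod 59), i.e. s = t.
We now compute 38⁻¹ mod 59 explicitly. Euclid's algorithm: 59 = 1·38 + 21, 38 = 1·21 + 17, 21 = 1·17 + 4, 17 = 4·4 + 1; back-substituting gives 1 = 14·38 − 9·59, so 38⁻¹ ≡ 14 (mod 59).
Then y ↦ 14(y − 18) is a two-sided inverse to T, so every y ∈ ℤ/59ℤ has a preimage.
Therefore T is bijective.
Since T is bijective, we find T⁻¹(11): we need 38x ≡ 11 − 18 ≡ 52 (mod 59). Using 38⁻¹ = 14: x ≡ 14·52 = 728 = 12·59 + 20, so x = 20.
Check: T(20) = 38·20 + 18 = 778 = 13·59 + 11 ≡ 11 (mod 59).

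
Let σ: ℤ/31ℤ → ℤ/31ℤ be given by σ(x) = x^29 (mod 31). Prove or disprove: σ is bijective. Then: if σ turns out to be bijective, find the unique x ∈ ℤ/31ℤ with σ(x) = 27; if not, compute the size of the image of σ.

Since 31 is prime, the nonzero elements of ℤ/31ℤ form a cyclic group of order 30.
As gcd(29, 30) = 1, raising to the 29th power is a bijection on this group: if a^29 ≡ b^29 then (ab^{−1})^29 = 1, and the only element of order dividing gcd(29, 30) = 1 is 1, so a = b.
With σ(0) = 0 this makes σ injective on all of ℤ/31ℤ, hence bijective (finite equal-size domain and codomain). In particular σ is bijective.
Since σ is bijective, we find the preimage of 27. The inverse of x ↦ x^29 on (ℤ/31ℤ)^× is x ↦ x^29, because 29·29 = 841 = 28·30 + 1 ≡ 1 (mod 30) and x^{30} = 1 for x ≠ 0 (Fermat). So σ⁻¹(27) = 27^29 mod 31.
Repeated squaring mod 31: 27^1 ≡ 27, 27^2 ≡ 27² = 729 ≡ 16, 27^4 ≡ 16² = 256 ≡ 8, 27^8 ≡ 8² = 64 ≡ 2, 27^16 ≡ 2² = 4. Since 29 = 16 + 8 + 4 + 1, 27^29 ≡ 4·2·8·27: 4·2 = 8, then 8·8 = 64 ≡ 2, then 2·27 = 54 ≡ 23. So 27^29 ≡ 23 (mod 31).
Hence σ⁻¹(27) = 23.

23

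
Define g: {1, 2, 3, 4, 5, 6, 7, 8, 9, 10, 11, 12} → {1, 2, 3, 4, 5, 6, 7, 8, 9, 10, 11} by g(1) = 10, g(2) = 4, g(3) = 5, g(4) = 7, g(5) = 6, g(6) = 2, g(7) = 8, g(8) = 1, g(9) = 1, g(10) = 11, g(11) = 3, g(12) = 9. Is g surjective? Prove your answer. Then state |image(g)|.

Every element of the codomain has a preimage: 1 = g(8), 2 = g(6), 3 = g(11), 4 = g(2), 5 = g(3), 6 = g(5), 7 = g(4), 8 = g(7), 9 = g(12), 10 = g(1), 11 = g(10).
So g is surjective.
The image of g is {1, 2, 3, 4, 5, 6, 7, 8, 9, 10, 11}, which has 11 elements.

11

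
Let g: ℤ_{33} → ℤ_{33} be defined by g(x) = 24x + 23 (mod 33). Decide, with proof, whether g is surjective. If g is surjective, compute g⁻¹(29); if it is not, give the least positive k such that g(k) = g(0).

Since gcd(24, 33) = 3, we have 24x ≡ 0 (mod 3) for all x, so g(x) ≡ 2 (mod 3).
But 0 ≢ 2 (mod 3), so 0 ∈ ℤ_{33} has no preimage. Hence g is not surjective.
Since g is not surjective, we find the least positive k with g(k) = g(0): this means 24k ≡ 0 (mod 33), i.e. 33 ∣ 24k. Since gcd(24, 33) = 3, dividing through by 3 this holds exactly when 11 ∣ 8k, and as gcd(8, 11) = 1, exactly when 11 ∣ k.
The smallest positive such k is 11.

11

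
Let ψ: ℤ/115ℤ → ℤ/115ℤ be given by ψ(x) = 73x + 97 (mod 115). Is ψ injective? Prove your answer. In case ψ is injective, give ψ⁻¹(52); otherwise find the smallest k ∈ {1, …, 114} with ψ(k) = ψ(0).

75

Suppose ψ(a) = ψ(b) in ℤ/115ℤ. Then 73a + 97 ≡ 73b + 97 (mod 115), so 73(a − b) ≡ 0 (mod 115).
Since gcd(73, 115) = 1, 73 is invertible modulo 115, so a − b ≡ 0 (mod 115), i.e. a = b.
So ψ is injective.
We now compute 73⁻¹ mod 115 explicitly. Euclid's algorithm: 115 = 1·73 + 42, 73 = 1·42 + 31, 42 = 1·31 + 11, 31 = 2·11 + 9, 11 = 1·9 + 2, 9 = 4·2 + 1; back-substituting gives 1 = 52·73 − 33·115, so 73⁻¹ ≡ 52 (mod 115).
Since ψ is injective, we find ψ⁻¹(52): we need 73x ≡ 52 − 97 ≡ 70 (mod 115). Using 73⁻¹ = 52: x ≡ 52·70 = 3640 = 31·115 + 75, so x = 75.
Check: ψ(75) = 73·75 + 97 = 5572 = 48·115 + 52 ≡ 52 (mod 115).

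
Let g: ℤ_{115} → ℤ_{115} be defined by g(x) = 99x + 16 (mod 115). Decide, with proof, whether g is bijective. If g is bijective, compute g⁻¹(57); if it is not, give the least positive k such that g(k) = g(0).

19

Recall that g is injective when g(s) = g(t) forces s = t.
If g(s) = g(t), then 99s ≡ 99t (mod 115). Because gcd(99, 115) = 1, we may cancel 99 to get s ≡ t (mod 115).
We now compute 99⁻¹ mod 115 explicitly. Euclid's algorithm: 115 = 1·99 + 16, 99 = 6·16 + 3, 16 = 5·3 + 1; back-substituting gives 1 = 79·99 − 68·115, so 99⁻¹ ≡ 79 (mod 115).
Then y ↦ 79(y − 16) is a two-sided inverse to g, so every y ∈ ℤ_{115} has a preimage.
Thus g is bijective.
Since g is bijective, we compute g⁻¹(57): solve 99x + 16 ≡ 57 (mod 115), i.e. 99x ≡ 41 (mod 115).
Multiplying by 99⁻¹ = 79 gives x ≡ 79·41 = 3239 = 28·115 + 19 ≡ 19 (mod 115).
Check: g(19) = 99·19 + 16 = 1897 = 16·115 + 57 ≡ 57 (mod 115).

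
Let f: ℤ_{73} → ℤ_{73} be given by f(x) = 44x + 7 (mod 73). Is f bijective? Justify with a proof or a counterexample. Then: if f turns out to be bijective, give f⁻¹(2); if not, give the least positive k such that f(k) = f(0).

48

Suppose f(x_1) = f(x_2) in ℤ_{73}. Then 44x_1 + 7 ≡ 44x_2 + 7 (mod 73), therefore 44(x_1 − x_2) ≡ 0 (mod 73).
Since gcd(44, 73) = 1, 44 is invertible modulo 73, therefore x_1 − x_2 ≡ 0 (mod 73), i.e. x_1 = x_2.
We now compute 44⁻¹ mod 73 explicitly. Euclid's algorithm: 73 = 1·44 + 29, 44 = 1·29 + 15, 29 = 1·15 + 14, 15 = 1·14 + 1; back-substituting gives 1 = 5·44 − 3·73, so 44⁻¹ ≡ 5 (mod 73).
Then y ↦ 5(y − 7) is a two-sided inverse to f, so every y ∈ ℤ_{73} has a preimage.
Therefore f is bijective.
Since f is bijective, we compute f⁻¹(2): solve 44x + 7 ≡ 2 (mod 73), i.e. 44x ≡ 68 (mod 73).
Multiplying by 44⁻¹ = 5 gives x ≡ 5·68 = 340 = 4·73 + 48 ≡ 48 (mod 73).
Check: f(48) = 44·48 + 7 = 2119 = 29·73 + 2 ≡ 2 (mod 73).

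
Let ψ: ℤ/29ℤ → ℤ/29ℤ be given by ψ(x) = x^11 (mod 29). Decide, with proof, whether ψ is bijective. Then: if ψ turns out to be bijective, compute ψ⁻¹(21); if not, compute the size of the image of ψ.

15

Since 29 is prime, the nonzero elements of ℤ/29ℤ form a cyclic group of order 28.
As gcd(11, 28) = 1, raising to the 11th power is a bijection on this group: if s^11 ≡ t^11 then (st^{−1})^11 = 1, and the only element of order dividing gcd(11, 28) = 1 is 1, so s = t.
With ψ(0) = 0 this makes ψ injective on all of ℤ/29ℤ, hence bijective (finite equal-size domain and codomain). In particular ψ is bijective.
Since ψ is bijective, we find the preimage of 21. The inverse of x ↦ x^11 on (ℤ/29ℤ)^× is x ↦ x^23, because 11·23 = 253 = 9·28 + 1 ≡ 1 (mod 28) and x^{28} = 1 for x ≠ 0 (Fermat). So ψ⁻¹(21) = 21^23 mod 29.
Repeated squaring mod 29: 21^1 ≡ 21, 21^2 ≡ 21² = 441 ≡ 6, 21^4 ≡ 6² = 36 ≡ 7, 21^8 ≡ 7² = 49 ≡ 20, 21^16 ≡ 20² = 400 ≡ 23. Since 23 = 16 + 4 + 2 + 1, 21^23 ≡ 23·7·6·21: 23·7 = 161 ≡ 16, then 16·6 = 96 ≡ 9, then 9·21 = 189 ≡ 15. So 21^23 ≡ 15 (mod 29).
Hence ψ⁻¹(21) = 15.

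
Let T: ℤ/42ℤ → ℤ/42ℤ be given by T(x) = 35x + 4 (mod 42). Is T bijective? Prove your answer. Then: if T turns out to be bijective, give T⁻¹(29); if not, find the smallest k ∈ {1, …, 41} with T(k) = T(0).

Recall that T is injective if T(s) = T(t) implies s = t.
We have gcd(35, 42) = 7 > 1. Taking s = 0 and t = 6: T(0) = 4 and T(6) = 35·6 + 4 = 214 ≡ 4 (mod 42).
So T(0) = T(6) while 0 ≠ 6, hence T is not injective, hence not bijective.
Since T is not bijective, we find the least positive k with T(k) = T(0): this means 35k ≡ 0 (mod 42), i.e. 42 ∣ 35k. Since gcd(35, 42) = 7, dividing through by 7 this holds exactly when 6 ∣ 5k, and as gcd(5, 6) = 1, exactly when 6 ∣ k.
The smallest positive such k is 6.

6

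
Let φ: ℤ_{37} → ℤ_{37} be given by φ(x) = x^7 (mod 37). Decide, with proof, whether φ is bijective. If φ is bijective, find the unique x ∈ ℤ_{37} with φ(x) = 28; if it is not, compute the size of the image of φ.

Since 37 is prime, the nonzero elements of ℤ_{37} form a cyclic group of order 36.
As gcd(7, 36) = 1, raising to the 7th power is a bijection on this group: if u^7 ≡ v^7 then (uv^{−1})^7 = 1, and the only element of order dividing gcd(7, 36) = 1 is 1, so u = v.
With φ(0) = 0 this makes φ injective on all of ℤ_{37}, hence bijective (finite equal-size domain and codomain). In particular φ is bijective.
Since φ is bijective, we find the preimage of 28. The inverse of x ↦ x^7 on (ℤ_{37})^× is x ↦ x^31, because 7·31 = 217 = 6·36 + 1 ≡ 1 (mod 36) and x^{36} = 1 for x ≠ 0 (Fermat). So φ⁻¹(28) = 28^31 mod 37.
Repeated squaring mod 37: 28^1 ≡ 28, 28^2 ≡ 28² = 784 ≡ 7, 28^4 ≡ 7² = 49 ≡ 12, 28^8 ≡ 12² = 144 ≡ 33, 28^16 ≡ 33² = 1089 ≡ 16. Since 31 = 16 + 8 + 4 + 2 + 1, 28^31 ≡ 16·33·12·7·28: 16·33 = 528 ≡ 10, then 10·12 = 120 ≡ 9, then 9·7 = 63 ≡ 26, then 26·28 = 728 ≡ 25. So 28^31 ≡ 25 (mod 37).
Hence φ⁻¹(28) = 25.

25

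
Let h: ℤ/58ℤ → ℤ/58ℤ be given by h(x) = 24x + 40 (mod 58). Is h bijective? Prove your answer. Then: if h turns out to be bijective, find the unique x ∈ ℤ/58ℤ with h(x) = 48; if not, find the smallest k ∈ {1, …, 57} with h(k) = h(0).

29

We have gcd(24, 58) = 2 > 1. Taking x_1 = 0 and x_2 = 29: h(0) = 40 and h(29) = 24·29 + 40 = 736 ≡ 40 (mod 58).
So h(0) = h(29) while 0 ≠ 29, so h is not injective, hence not bijective.
Since h is not bijective, we find the least positive k with h(k) = h(0): this means 24k ≡ 0 (mod 58), i.e. 58 ∣ 24k. Since gcd(24, 58) = 2, dividing through by 2 this holds exactly when 29 ∣ 12k, and as gcd(12, 29) = 1, exactly when 29 ∣ k.
The smallest positive such k is 29.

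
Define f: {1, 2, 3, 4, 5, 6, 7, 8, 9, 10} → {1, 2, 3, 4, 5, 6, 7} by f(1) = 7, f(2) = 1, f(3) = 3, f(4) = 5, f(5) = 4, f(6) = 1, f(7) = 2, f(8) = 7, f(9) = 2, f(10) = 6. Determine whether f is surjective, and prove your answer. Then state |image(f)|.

Every element of the codomain has a preimage: 1 = f(2), 2 = f(7), 3 = f(3), 4 = f(5), 5 = f(4), 6 = f(10), 7 = f(1).
Thus f is surjective.
The image of f is {1, 2, 3, 4, 5, 6, 7}, which has 7 elements.

7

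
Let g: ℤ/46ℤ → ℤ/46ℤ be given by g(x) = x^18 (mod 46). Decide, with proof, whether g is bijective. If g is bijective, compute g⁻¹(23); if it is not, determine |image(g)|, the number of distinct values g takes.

24

g(22): Repeated squaring mod 46: 22^1 ≡ 22, 22^2 ≡ 22² = 484 ≡ 24, 22^4 ≡ 24² = 576 ≡ 24, 22^8 ≡ 24² = 576 ≡ 24, 22^16 ≡ 24² = 576 ≡ 24. Since 18 = 16 + 2, 22^18 ≡ 24·24: 24·24 = 576 ≡ 24. So 22^18 ≡ 24 (mod 46).
g(24): Repeated squaring mod 46: 24^1 ≡ 24, 24^2 ≡ 24² = 576 ≡ 24, 24^4 ≡ 24² = 576 ≡ 24, 24^8 ≡ 24² = 576 ≡ 24, 24^16 ≡ 24² = 576 ≡ 24. Since 18 = 16 + 2, 24^18 ≡ 24·24: 24·24 = 576 ≡ 24. So 24^18 ≡ 24 (mod 46).
So g(22) = g(24) = 24 while 22 ≠ 24, hence g is not injective, hence not bijective.
Since g is not bijective, we determine |image(g)|. Computing x^18 mod 46 for each x (by repeated squaring, reducing mod 46 at every step), the values g(0), g(1), …, g(45) are: 0, 1, 36, 25, 8, 29, 26, 41, 12, 27, 32, 39, 16, 9, 4, 35, 18, 3, 6, 31, 2, 13, 24, 23, 24, 13, 2, 31, 6, 3, 18, 35, 4, 9, 16, 39, 32, 27, 12, 41, 26, 29, 8, 25, 36, 1.
The distinct values are {0, 1, 2, 3, 4, 6, 8, 9, 12, 13, 16, 18, 23, 24, 25, 26, 27, 29, 31, 32, 35, 36, 39, 41}; there are 24 of them.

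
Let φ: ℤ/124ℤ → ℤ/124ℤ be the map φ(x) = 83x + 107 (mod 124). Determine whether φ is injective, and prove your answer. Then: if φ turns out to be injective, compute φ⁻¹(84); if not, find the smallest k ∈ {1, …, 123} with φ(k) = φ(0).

55

If φ(x_1) = φ(x_2), then 83x_1 ≡ 83x_2 (mod 124). Because gcd(83, 124) = 1, we may cancel 83 to get x_1 ≡ x_2 (mod 124).
So φ is injective.
We now compute 83⁻¹ mod 124 explicitly. Euclid's algorithm: 124 = 1·83 + 41, 83 = 2·41 + 1; back-substituting gives 1 = 3·83 − 2·124, so 83⁻¹ ≡ 3 (mod 124).
Since φ is injective, we compute φ⁻¹(84): solve 83x + 107 ≡ 84 (mod 124), i.e. 83x ≡ 101 (mod 124).
Multiplying by 83⁻¹ = 3 gives x ≡ 3·101 = 303 = 2·124 + 55 ≡ 55 (mod 124).
Check: φ(55) = 83·55 + 107 = 4672 = 37·124 + 84 ≡ 84 (mod 124).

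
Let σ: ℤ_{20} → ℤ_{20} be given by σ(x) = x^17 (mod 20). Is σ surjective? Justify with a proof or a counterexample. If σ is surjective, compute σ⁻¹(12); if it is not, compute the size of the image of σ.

15

σ(0) = 0^17 = 0.
σ(10): Repeated squaring mod 20: 10^1 ≡ 10, 10^2 ≡ 10² = 100 ≡ 0, 10^4 ≡ 0² = 0, 10^8 ≡ 0² = 0, 10^16 ≡ 0² = 0. Since 17 = 16 + 1, 10^17 ≡ 0·10: 0·10 = 0. So 10^17 ≡ 0 (mod 20).
So σ(0) = σ(10) = 0 while 0 ≠ 10, hence σ is not injective.
A non-injective map from the 20-element set ℤ_{20} to itself takes at most 19 distinct values, so it cannot be surjective. Therefore σ is not surjective.
Since σ is not surjective, we determine |image(σ)|. Computing x^17 mod 20 for each x (by repeated squaring, reducing mod 20 at every step), the values σ(0), σ(1), …, σ(19) are: 0, 1, 12, 3, 4, 5, 16, 7, 8, 9, 0, 11, 12, 13, 4, 15, 16, 17, 8, 19.
The distinct values are {0, 1, 3, 4, 5, 7, 8, 9, 11, 12, 13, 15, 16, 17, 19}; there are 15 of them.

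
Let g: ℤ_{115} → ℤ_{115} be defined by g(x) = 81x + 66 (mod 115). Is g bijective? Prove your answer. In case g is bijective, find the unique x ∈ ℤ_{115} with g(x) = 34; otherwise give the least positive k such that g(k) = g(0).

If g(u) = g(v), then 81u ≡ 81v (mod 115). Because gcd(81, 115) = 1, we may cancel 81 to get u ≡ v (mod 115).
We now compute 81⁻¹ mod 115 explicitly. Euclid's algorithm: 115 = 1·81 + 34, 81 = 2·34 + 13, 34 = 2·13 + 8, 13 = 1·8 + 5, 8 = 1·5 + 3, 5 = 1·3 + 2, 3 = 1·2 + 1; back-substituting gives 1 = 71·81 − 50·115, so 81⁻¹ ≡ 71 (mod 115).
Then y ↦ 71(y − 66) is a two-sided inverse to g, so every y ∈ ℤ_{115} has a preimage.
Therefore g is bijective.
Since g is bijective, we compute g⁻¹(34): solve 81x + 66 ≡ 34 (mod 115), i.e. 81x ≡ 83 (mod 115).
Multiplying by 81⁻¹ = 71 gives x ≡ 71·83 = 5893 = 51·115 + 28 ≡ 28 (mod 115).
Check: g(28) = 81·28 + 66 = 2334 = 20·115 + 34 ≡ 34 (mod 115).

28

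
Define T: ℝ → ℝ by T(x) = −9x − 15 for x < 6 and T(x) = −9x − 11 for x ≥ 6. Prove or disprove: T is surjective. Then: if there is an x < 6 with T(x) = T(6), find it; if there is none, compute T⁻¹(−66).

Both pieces are strictly decreasing (slopes −9 and −9), so each is injective on its own interval.
The left piece maps (−∞, 6) onto (−69, ∞); the right piece maps [6, ∞) onto (−∞, −65].
The union (−69, ∞) ∪ (−∞, −65] covers ℝ, so T is surjective.
For the follow-up: the images overlap, so an x < 6 with T(x) = T(6) exists. T(6) = −65; solving −9x − 15 = −65 for x < 6 gives x = (−65 + 15)/(−9) = 50/9.

50/9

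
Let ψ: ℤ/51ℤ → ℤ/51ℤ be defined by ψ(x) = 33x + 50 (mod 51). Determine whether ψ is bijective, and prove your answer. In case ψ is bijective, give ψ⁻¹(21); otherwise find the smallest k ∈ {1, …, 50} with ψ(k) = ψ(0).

17

We have gcd(33, 51) = 3 > 1. Taking a = 0 and b = 17: ψ(0) = 50 and ψ(17) = 33·17 + 50 = 611 ≡ 50 (mod 51).
So ψ(0) = ψ(17) while 0 ≠ 17, hence ψ is not injective, hence not bijective.
Since ψ is not bijective, we find the least positive k with ψ(k) = ψ(0): this means 33k ≡ 0 (mod 51), i.e. 51 ∣ 33k. Since gcd(33, 51) = 3, dividing through by 3 this holds exactly when 17 ∣ 11k, and as gcd(11, 17) = 1, exactly when 17 ∣ k.
The smallest positive such k is 17.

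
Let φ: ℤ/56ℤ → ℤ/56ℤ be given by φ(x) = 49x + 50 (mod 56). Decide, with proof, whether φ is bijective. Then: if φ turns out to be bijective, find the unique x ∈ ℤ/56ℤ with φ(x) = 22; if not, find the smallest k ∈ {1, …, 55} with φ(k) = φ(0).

We have gcd(49, 56) = 7 > 1. Taking u = 0 and v = 8: φ(0) = 50 and φ(8) = 49·8 + 50 = 442 ≡ 50 (mod 56).
So φ(0) = φ(8) while 0 ≠ 8, so φ is not injective, hence not bijective.
Since φ is not bijective, we find the least positive k with φ(k) = φ(0): this means 49k ≡ 0 (mod 56), i.e. 56 ∣ 49k. Since gcd(49, 56) = 7, dividing through by 7 this holds exactly when 8 ∣ 7k, and as gcd(7, 8) = 1, exactly when 8 ∣ k.
The smallest positive such k is 8.

8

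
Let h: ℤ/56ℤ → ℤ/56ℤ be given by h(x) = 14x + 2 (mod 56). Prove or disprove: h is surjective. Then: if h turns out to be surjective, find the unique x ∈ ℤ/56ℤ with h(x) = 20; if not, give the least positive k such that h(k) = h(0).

4

By definition, surjectivity means every element of the codomain has a preimage under h.
Since gcd(14, 56) = 14, we have 14x ≡ 0 (mod 14) for all x, so h(x) ≡ 2 (mod 14).
But 0 ≢ 2 (mod 14), so 0 ∈ ℤ/56ℤ has no preimage. Thus h is not surjective.
Since h is not surjective, we find the least positive k with h(k) = h(0): this means 14k ≡ 0 (mod 56), i.e. 56 ∣ 14k. Since gcd(14, 56) = 14, dividing through by 14 this holds exactly when 4 ∣ k.
The smallest positive such k is 4.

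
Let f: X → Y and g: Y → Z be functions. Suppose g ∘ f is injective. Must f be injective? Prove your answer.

injective

Suppose f(a) = f(b). Applying g: (g ∘ f)(a) = (g ∘ f)(b). Since g ∘ f is injective, a = b. Therefore f is injective.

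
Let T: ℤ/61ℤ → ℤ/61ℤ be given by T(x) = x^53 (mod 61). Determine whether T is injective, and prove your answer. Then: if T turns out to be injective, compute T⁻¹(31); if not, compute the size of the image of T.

Since 61 is prime, the nonzero elements of ℤ/61ℤ form a cyclic group of order 60.
As gcd(53, 60) = 1, raising to the 53rd power is a bijection on this group: if s^53 ≡ t^53 then (st^{−1})^53 = 1, and the only element of order dividing gcd(53, 60) = 1 is 1, so s = t.
With T(0) = 0 this makes T injective on all of ℤ/61ℤ, hence bijective (finite equal-size domain and codomain). In particular T is injective.
Since T is injective, we find the preimage of 31. The inverse of x ↦ x^53 on (ℤ/61ℤ)^× is x ↦ x^17, because 53·17 = 901 = 15·60 + 1 ≡ 1 (mod 60) and x^{60} = 1 for x ≠ 0 (Fermat). So T⁻¹(31) = 31^17 mod 61.
Repeated squaring mod 61: 31^1 ≡ 31, 31^2 ≡ 31² = 961 ≡ 46, 31^4 ≡ 46² = 2116 ≡ 42, 31^8 ≡ 42² = 1764 ≡ 56, 31^16 ≡ 56² = 3136 ≡ 25. Since 17 = 16 + 1, 31^17 ≡ 25·31: 25·31 = 775 ≡ 43. So 31^17 ≡ 43 (mod 61).
Hence T⁻¹(31) = 43.

43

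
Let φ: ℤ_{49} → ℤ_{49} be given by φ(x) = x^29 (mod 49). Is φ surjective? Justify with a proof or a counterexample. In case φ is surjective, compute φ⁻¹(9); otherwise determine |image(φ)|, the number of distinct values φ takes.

φ(0) = 0^29 = 0.
φ(7): Repeated squaring mod 49: 7^1 ≡ 7, 7^2 ≡ 7² = 49 ≡ 0, 7^4 ≡ 0² = 0, 7^8 ≡ 0² = 0, 7^16 ≡ 0² = 0. Since 29 = 16 + 8 + 4 + 1, 7^29 ≡ 0·0·0·7: 0·0 = 0, then 0·0 = 0, then 0·7 = 0. So 7^29 ≡ 0 (mod 49).
So φ(0) = φ(7) = 0 while 0 ≠ 7, so φ is not injective.
A non-injective map from the 49-element set ℤ_{49} to itself takes at most 48 distinct values, so it cannot be surjective. Thus φ is not surjective.
Since φ is not surjective, we determine |image(φ)|. Computing x^29 mod 49 for each x (by repeated squaring, reducing mod 49 at every step), the values φ(0), φ(1), …, φ(48) are: 0, 1, 11, 5, 23, 3, 6, 0, 8, 25, 33, 2, 17, 13, 0, 15, 39, 12, 30, 31, 20, 0, 22, 4, 40, 9, 45, 27, 0, 29, 18, 19, 37, 10, 34, 0, 36, 32, 47, 16, 24, 41, 0, 43, 46, 26, 44, 38, 48.
The distinct values are {0, 1, 2, 3, 4, 5, 6, 8, 9, 10, 11, 12, 13, 15, 16, 17, 18, 19, 20, 22, 23, 24, 25, 26, 27, 29, 30, 31, 32, 33, 34, 36, 37, 38, 39, 40, 41, 43, 44, 45, 46, 47, 48}; there are 43 of them.

43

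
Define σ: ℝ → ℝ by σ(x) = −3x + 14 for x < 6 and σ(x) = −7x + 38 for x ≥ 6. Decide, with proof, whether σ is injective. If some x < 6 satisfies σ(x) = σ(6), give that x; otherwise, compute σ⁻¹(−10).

48/7

Both pieces are strictly decreasing (slopes −3 and −7), so each is injective on its own interval.
The left piece maps (−∞, 6) onto (−4, ∞); the right piece maps [6, ∞) onto (−∞, −4].
These images are disjoint, so no value is attained by both pieces. Therefore σ is injective.
Because the two images are disjoint, no x < 6 has σ(x) = σ(6), so we compute σ⁻¹(−10): −10 lies in (−∞, −4], so solve −7x + 38 = −10: x = (−10 − 38)/(−7) = 48/7.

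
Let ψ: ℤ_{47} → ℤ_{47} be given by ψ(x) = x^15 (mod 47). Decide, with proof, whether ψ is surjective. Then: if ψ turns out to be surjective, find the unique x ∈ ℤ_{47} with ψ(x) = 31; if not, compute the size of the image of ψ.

20

Since 47 is prime, the nonzero elements of ℤ_{47} form a cyclic group of order 46.
As gcd(15, 46) = 1, raising to the 15th power is a bijection on this group: if x_1^15 ≡ x_2^15 then (x_1x_2^{−1})^15 = 1, and the only element of order dividing gcd(15, 46) = 1 is 1, so x_1 = x_2.
With ψ(0) = 0 this makes ψ injective on all of ℤ_{47}, hence bijective (finite equal-size domain and codomain). In particular ψ is surjective.
Since ψ is surjective, we find the preimage of 31. The inverse of x ↦ x^15 on (ℤ_{47})^× is x ↦ x^43, because 15·43 = 645 = 14·46 + 1 ≡ 1 (mod 46) and x^{46} = 1 for x ≠ 0 (Fermat). So ψ⁻¹(31) = 31^43 mod 47.
Repeated squaring mod 47: 31^1 ≡ 31, 31^2 ≡ 31² = 961 ≡ 21, 31^4 ≡ 21² = 441 ≡ 18, 31^8 ≡ 18² = 324 ≡ 42, 31^16 ≡ 42² = 1764 ≡ 25, 31^32 ≡ 25² = 625 ≡ 14. Since 43 = 32 + 8 + 2 + 1, 31^43 ≡ 14·42·21·31: 14·42 = 588 ≡ 24, then 24·21 = 504 ≡ 34, then 34·31 = 1054 ≡ 20. So 31^43 ≡ 20 (mod 47).
Hence ψ⁻¹(31) = 20.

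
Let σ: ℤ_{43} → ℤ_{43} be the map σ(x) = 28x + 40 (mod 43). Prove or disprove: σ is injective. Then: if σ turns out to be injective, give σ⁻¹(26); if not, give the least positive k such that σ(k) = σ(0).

21

Suppose σ(a) = σ(b) in ℤ_{43}. Then 28a + 40 ≡ 28b + 40 (mod 43), thus 28(a − b) ≡ 0 (mod 43).
Since gcd(28, 43) = 1, 28 is invertible modulo 43, so a − b ≡ 0 (mod 43), i.e. a = b.
Thus σ is injective.
We now compute 28⁻¹ mod 43 explicitly. Euclid's algorithm: 43 = 1·28 + 15, 28 = 1·15 + 13, 15 = 1·13 + 2, 13 = 6·2 + 1; back-substituting gives 1 = 20·28 − 13·43, so 28⁻¹ ≡ 20 (mod 43).
Since σ is injective, we compute σ⁻¹(26): solve 28x + 40 ≡ 26 (mod 43), i.e. 28x ≡ 29 (mod 43).
Multiplying by 28⁻¹ = 20 gives x ≡ 20·29 = 580 = 13·43 + 21 ≡ 21 (mod 43).
Check: σ(21) = 28·21 + 40 = 628 = 14·43 + 26 ≡ 26 (mod 43).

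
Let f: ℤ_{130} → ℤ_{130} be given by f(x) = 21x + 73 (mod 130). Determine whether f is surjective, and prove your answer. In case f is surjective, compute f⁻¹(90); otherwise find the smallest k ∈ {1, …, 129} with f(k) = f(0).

Recall: surjectivity means every element of the codomain has a preimage under f.
Since gcd(21, 130) = 1, 21 is invertible modulo 130. Euclid's algorithm: 130 = 6·21 + 4, 21 = 5·4 + 1; back-substituting gives 1 = 31·21 − 5·130, so 21⁻¹ ≡ 31 (mod 130).
Then y ↦ 31(y − 73) is a two-sided inverse to f, so every y ∈ ℤ_{130} has a preimage.
Thus f is surjective.
Since f is surjective, we compute f⁻¹(90): solve 21x + 73 ≡ 90 (mod 130), i.e. 21x ≡ 17 (mod 130).
Multiplying by 21⁻¹ = 31 gives x ≡ 31·17 = 527 = 4·130 + 7 ≡ 7 (mod 130).
Check: f(7) = 21·7 + 73 = 220 = 1·130 + 90 ≡ 90 (mod 130).

7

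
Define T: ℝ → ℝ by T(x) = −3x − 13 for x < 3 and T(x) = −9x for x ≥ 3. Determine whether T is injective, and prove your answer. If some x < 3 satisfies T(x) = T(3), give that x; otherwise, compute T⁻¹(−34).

34/9

Both pieces are strictly decreasing (slopes −3 and −9), so each is injective on its own interval.
The left piece maps (−∞, 3) onto (−22, ∞); the right piece maps [3, ∞) onto (−∞, −27].
These images are disjoint, so no value is attained by both pieces. Thus T is injective.
Because the two images are disjoint, no x < 3 has T(x) = T(3), so we compute T⁻¹(−34): −34 lies in (−∞, −27], so solve −9x = −34: x = (−34 − 0)/(−9) = 34/9.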